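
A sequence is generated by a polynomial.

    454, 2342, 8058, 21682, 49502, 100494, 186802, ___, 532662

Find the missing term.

Using the first 7 terms:
First differences: 1888, 5716, 13624, 27820, 50992, 86308
Second differences: 3828, 7908, 14196, 23172, 35316
Third differences: 4080, 6288, 8976, 12144
Fourth differences: 2208, 2688, 3168
Fifth differences: 480, 480
Constant fifth difference = 480.
Extend forward: 3168 + 480 = 3648;  12144 + 3648 = 15792;  35316 + 15792 = 51108;  86308 + 51108 = 137416;  186802 + 137416 = 324218

324218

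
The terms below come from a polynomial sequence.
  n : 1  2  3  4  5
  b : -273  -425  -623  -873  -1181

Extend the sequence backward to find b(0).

-161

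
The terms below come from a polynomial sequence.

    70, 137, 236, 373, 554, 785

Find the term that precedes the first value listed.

67, 99, 137, 181, 231
32, 38, 44, 50
6, 6, 6
The third differences are constant at 6.
Work back: 32 − 6 = 26;  67 − 26 = 41;  70 − 41 = 29

29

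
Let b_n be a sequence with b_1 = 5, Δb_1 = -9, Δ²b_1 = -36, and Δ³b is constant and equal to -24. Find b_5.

-343

Build the table forward from the leading diagonal:
Δ³: -24, -24, -24, -24, -24
Δ²: -36, -60, -84, -108, -132
Δ: -9, -45, -105, -189, -297
b: 5, -4, -49, -154, -343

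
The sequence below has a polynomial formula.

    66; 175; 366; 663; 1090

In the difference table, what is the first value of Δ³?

24

Δ: 109, 191, 297, 427
Δ²: 82, 106, 130
Δ³: 24, 24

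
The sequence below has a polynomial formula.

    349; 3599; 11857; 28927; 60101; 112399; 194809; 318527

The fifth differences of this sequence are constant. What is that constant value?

240

D1: 3250, 8258, 17070, 31174, 52298, 82410, 123718
D2: 5008, 8812, 14104, 21124, 30112, 41308
D3: 3804, 5292, 7020, 8988, 11196
D4: 1488, 1728, 1968, 2208
D5: 240, 240, 240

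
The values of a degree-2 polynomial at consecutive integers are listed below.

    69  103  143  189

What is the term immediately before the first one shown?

Δ: 34, 40, 46
Δ²: 6, 6
The second differences are constant at 6.
Work back: 34 − 6 = 28;  69 − 28 = 41

41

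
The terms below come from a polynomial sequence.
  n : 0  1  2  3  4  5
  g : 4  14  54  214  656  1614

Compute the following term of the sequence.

3394

D1: 10 , 40 , 160 , 442 , 958
D2: 30 , 120 , 282 , 516
D3: 90 , 162 , 234
D4: 72 , 72
Fourth differences constant at 72.
234 + 72 = 306;  516 + 306 = 822;  958 + 822 = 1780;  1614 + 1780 = 3394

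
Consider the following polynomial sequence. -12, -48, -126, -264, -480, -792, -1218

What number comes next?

-1776

D1: -36 , -78 , -138 , -216 , -312 , -426
D2: -42 , -60 , -78 , -96 , -114
D3: -18 , -18 , -18 , -18
Third differences constant at -18.
-114 − 18 = -132;  -426 − 132 = -558;  -1218 − 558 = -1776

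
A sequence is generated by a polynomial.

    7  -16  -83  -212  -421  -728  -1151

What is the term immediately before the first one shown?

D1: -23  -67  -129  -209  -307  -423
D2: -44  -62  -80  -98  -116
D3: -18  -18  -18  -18
The third differences are constant at -18.
Work back: -44 + 18 = -26;  -23 + 26 = 3;  7 − 3 = 4

4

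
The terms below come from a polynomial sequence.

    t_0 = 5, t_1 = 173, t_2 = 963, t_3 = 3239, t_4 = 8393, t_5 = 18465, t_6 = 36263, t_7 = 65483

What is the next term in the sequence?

First differences: 168, 790, 2276, 5154, 10072, 17798, 29220
Second differences: 622, 1486, 2878, 4918, 7726, 11422
Third differences: 864, 1392, 2040, 2808, 3696
Fourth differences: 528, 648, 768, 888
Fifth differences: 120, 120, 120
Constant fifth difference = 120, so extend:
888 + 120 = 1008;  3696 + 1008 = 4704;  11422 + 4704 = 16126;  29220 + 16126 = 45346;  65483 + 45346 = 110829

110829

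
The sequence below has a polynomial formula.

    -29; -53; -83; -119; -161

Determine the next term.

Δ: -24 , -30 , -36 , -42
Δ²: -6 , -6 , -6
Second differences constant at -6.
-42 − 6 = -48;  -161 − 48 = -209

-209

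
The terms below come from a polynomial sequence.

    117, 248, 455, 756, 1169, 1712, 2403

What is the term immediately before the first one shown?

44

131, 207, 301, 413, 543, 691
76, 94, 112, 130, 148
18, 18, 18, 18
The third differences are constant at 18.
Work back: 76 − 18 = 58;  131 − 58 = 73;  117 − 73 = 44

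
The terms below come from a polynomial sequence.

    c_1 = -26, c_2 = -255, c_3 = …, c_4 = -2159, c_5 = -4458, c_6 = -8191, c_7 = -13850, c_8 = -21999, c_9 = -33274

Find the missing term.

Using the last 6 terms:
D1: -2299  -3733  -5659  -8149  -11275
D2: -1434  -1926  -2490  -3126
D3: -492  -564  -636
D4: -72  -72
Constant fourth difference = -72.
Extend backward: -492 + 72 = -420;  -1434 + 420 = -1014;  -2299 + 1014 = -1285;  -2159 + 1285 = -874

-874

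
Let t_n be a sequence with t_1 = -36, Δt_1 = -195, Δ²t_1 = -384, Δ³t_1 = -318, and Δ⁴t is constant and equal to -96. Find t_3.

Build the table forward from the leading diagonal:
Δ⁴: -96, -96, -96
Δ³: -318, -414, -510
Δ²: -384, -702, -1116
Δ: -195, -579, -1281
t: -36, -231, -810

-810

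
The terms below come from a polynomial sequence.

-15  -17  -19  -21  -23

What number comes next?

-25

-2, -2, -2, -2
First differences constant at -2.
-23 − 2 = -25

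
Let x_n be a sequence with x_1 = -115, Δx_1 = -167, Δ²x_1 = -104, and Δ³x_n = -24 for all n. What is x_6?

-2230

Build the table forward from the leading diagonal:
Third differences: -24  -24  -24  -24  -24  -24
Second differences: -104  -128  -152  -176  -200  -224
First differences: -167  -271  -399  -551  -727  -927
x: -115  -282  -553  -952  -1503  -2230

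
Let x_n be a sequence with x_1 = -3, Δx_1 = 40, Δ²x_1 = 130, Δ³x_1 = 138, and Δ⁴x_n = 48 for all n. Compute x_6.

3117

Build the table forward from the leading diagonal:
Δ⁴: 48, 48, 48, 48, 48, 48
Δ³: 138, 186, 234, 282, 330, 378
Δ²: 130, 268, 454, 688, 970, 1300
Δ: 40, 170, 438, 892, 1580, 2550
x: -3, 37, 207, 645, 1537, 3117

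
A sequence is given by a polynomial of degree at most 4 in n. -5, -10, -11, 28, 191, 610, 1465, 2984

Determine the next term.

5443

-5  -1  39  163  419  855  1519
4  40  124  256  436  664
36  84  132  180  228
48  48  48  48
Constant fourth difference = 48, so extend:
228 + 48 = 276;  664 + 276 = 940;  1519 + 940 = 2459;  2984 + 2459 = 5443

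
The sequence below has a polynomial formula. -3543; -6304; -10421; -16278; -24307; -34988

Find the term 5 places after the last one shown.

-2761, -4117, -5857, -8029, -10681
-1356, -1740, -2172, -2652
-384, -432, -480
-48, -48
Constant fourth difference = -48, so extend:
-480 − 48 = -528;  -2652 − 528 = -3180;  -10681 − 3180 = -13861;  -34988 − 13861 = -48849
-528 − 48 = -576;  -3180 − 576 = -3756;  -13861 − 3756 = -17617;  -48849 − 17617 = -66466
-576 − 48 = -624;  -3756 − 624 = -4380;  -17617 − 4380 = -21997;  -66466 − 21997 = -88463
-624 − 48 = -672;  -4380 − 672 = -5052;  -21997 − 5052 = -27049;  -88463 − 27049 = -115512
-672 − 48 = -720;  -5052 − 720 = -5772;  -27049 − 5772 = -32821;  -115512 − 32821 = -148333

-148333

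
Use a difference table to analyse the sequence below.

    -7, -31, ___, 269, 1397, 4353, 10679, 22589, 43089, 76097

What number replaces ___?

-21

Using the last 7 terms:
Δ: 1128, 2956, 6326, 11910, 20500, 33008
Δ²: 1828, 3370, 5584, 8590, 12508
Δ³: 1542, 2214, 3006, 3918
Δ⁴: 672, 792, 912
Δ⁵: 120, 120
Constant fifth difference = 120.
Extend backward: 672 − 120 = 552;  1542 − 552 = 990;  1828 − 990 = 838;  1128 − 838 = 290;  269 − 290 = -21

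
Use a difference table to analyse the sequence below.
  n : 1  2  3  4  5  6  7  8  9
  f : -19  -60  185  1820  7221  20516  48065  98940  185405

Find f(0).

-4

D1: -41, 245, 1635, 5401, 13295, 27549, 50875, 86465
D2: 286, 1390, 3766, 7894, 14254, 23326, 35590
D3: 1104, 2376, 4128, 6360, 9072, 12264
D4: 1272, 1752, 2232, 2712, 3192
D5: 480, 480, 480, 480
The fifth differences are constant at 480.
Work back: 1272 − 480 = 792;  1104 − 792 = 312;  286 − 312 = -26;  -41 + 26 = -15;  -19 + 15 = -4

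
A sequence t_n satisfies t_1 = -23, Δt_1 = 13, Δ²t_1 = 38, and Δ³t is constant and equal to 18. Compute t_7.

Build the table forward from the leading diagonal:
Δ³: 18, 18, 18, 18, 18, 18, 18
Δ²: 38, 56, 74, 92, 110, 128, 146
Δ: 13, 51, 107, 181, 273, 383, 511
t: -23, -10, 41, 148, 329, 602, 985

985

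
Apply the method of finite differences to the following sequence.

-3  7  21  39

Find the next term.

61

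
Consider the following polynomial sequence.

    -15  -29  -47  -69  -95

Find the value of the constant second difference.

-4

First differences: -14, -18, -22, -26
Second differences: -4, -4, -4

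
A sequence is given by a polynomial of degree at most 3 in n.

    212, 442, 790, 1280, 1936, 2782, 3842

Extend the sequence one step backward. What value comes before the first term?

76

230  348  490  656  846  1060
118  142  166  190  214
24  24  24  24
The third differences are constant at 24.
Work back: 118 − 24 = 94;  230 − 94 = 136;  212 − 136 = 76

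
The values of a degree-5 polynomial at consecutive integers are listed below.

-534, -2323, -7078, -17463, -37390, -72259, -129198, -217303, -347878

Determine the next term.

Δ: -1789 , -4755 , -10385 , -19927 , -34869 , -56939 , -88105 , -130575
Δ²: -2966 , -5630 , -9542 , -14942 , -22070 , -31166 , -42470
Δ³: -2664 , -3912 , -5400 , -7128 , -9096 , -11304
Δ⁴: -1248 , -1488 , -1728 , -1968 , -2208
Δ⁵: -240 , -240 , -240 , -240
Constant fifth difference = -240, so extend:
-2208 − 240 = -2448;  -11304 − 2448 = -13752;  -42470 − 13752 = -56222;  -130575 − 56222 = -186797;  -347878 − 186797 = -534675

-534675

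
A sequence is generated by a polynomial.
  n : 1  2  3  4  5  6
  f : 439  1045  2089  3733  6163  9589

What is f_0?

133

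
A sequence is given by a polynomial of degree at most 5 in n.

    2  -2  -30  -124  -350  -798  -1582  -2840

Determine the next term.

-4734

D1: -4  -28  -94  -226  -448  -784  -1258
D2: -24  -66  -132  -222  -336  -474
D3: -42  -66  -90  -114  -138
D4: -24  -24  -24  -24
Constant fourth difference = -24, so extend:
-138 − 24 = -162;  -474 − 162 = -636;  -1258 − 636 = -1894;  -2840 − 1894 = -4734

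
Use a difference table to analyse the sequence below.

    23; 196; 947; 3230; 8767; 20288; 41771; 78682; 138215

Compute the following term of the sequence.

173 , 751 , 2283 , 5537 , 11521 , 21483 , 36911 , 59533
578 , 1532 , 3254 , 5984 , 9962 , 15428 , 22622
954 , 1722 , 2730 , 3978 , 5466 , 7194
768 , 1008 , 1248 , 1488 , 1728
240 , 240 , 240 , 240
The fifth differences are constant (240).
1728 + 240 = 1968;  7194 + 1968 = 9162;  22622 + 9162 = 31784;  59533 + 31784 = 91317;  138215 + 91317 = 229532

229532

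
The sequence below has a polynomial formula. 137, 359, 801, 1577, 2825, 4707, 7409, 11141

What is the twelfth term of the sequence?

41409

222, 442, 776, 1248, 1882, 2702, 3732
220, 334, 472, 634, 820, 1030
114, 138, 162, 186, 210
24, 24, 24, 24
Constant fourth difference = 24, so extend:
210 + 24 = 234;  1030 + 234 = 1264;  3732 + 1264 = 4996;  11141 + 4996 = 16137
234 + 24 = 258;  1264 + 258 = 1522;  4996 + 1522 = 6518;  16137 + 6518 = 22655
258 + 24 = 282;  1522 + 282 = 1804;  6518 + 1804 = 8322;  22655 + 8322 = 30977
282 + 24 = 306;  1804 + 306 = 2110;  8322 + 2110 = 10432;  30977 + 10432 = 41409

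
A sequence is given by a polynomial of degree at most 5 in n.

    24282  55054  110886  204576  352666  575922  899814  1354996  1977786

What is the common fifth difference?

First differences: 30772, 55832, 93690, 148090, 223256, 323892, 455182, 622790
Second differences: 25060, 37858, 54400, 75166, 100636, 131290, 167608
Third differences: 12798, 16542, 20766, 25470, 30654, 36318
Fourth differences: 3744, 4224, 4704, 5184, 5664
Fifth differences: 480, 480, 480, 480

480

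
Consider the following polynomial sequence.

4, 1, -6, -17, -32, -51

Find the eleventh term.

-206

First differences: -3, -7, -11, -15, -19
Second differences: -4, -4, -4, -4
Second differences constant at -4.
-19 − 4 = -23;  -51 − 23 = -74
-23 − 4 = -27;  -74 − 27 = -101
-27 − 4 = -31;  -101 − 31 = -132
-31 − 4 = -35;  -132 − 35 = -167
-35 − 4 = -39;  -167 − 39 = -206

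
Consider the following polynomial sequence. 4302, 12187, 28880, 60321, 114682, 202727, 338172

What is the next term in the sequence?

538045

7885 , 16693 , 31441 , 54361 , 88045 , 135445
8808 , 14748 , 22920 , 33684 , 47400
5940 , 8172 , 10764 , 13716
2232 , 2592 , 2952
360 , 360
Constant fifth difference = 360, so extend:
2952 + 360 = 3312;  13716 + 3312 = 17028;  47400 + 17028 = 64428;  135445 + 64428 = 199873;  338172 + 199873 = 538045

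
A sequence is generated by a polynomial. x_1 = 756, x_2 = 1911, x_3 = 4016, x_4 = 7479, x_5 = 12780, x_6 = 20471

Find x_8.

45591

1155  2105  3463  5301  7691
950  1358  1838  2390
408  480  552
72  72
The fourth differences are constant (72).
552 + 72 = 624;  2390 + 624 = 3014;  7691 + 3014 = 10705;  20471 + 10705 = 31176
624 + 72 = 696;  3014 + 696 = 3710;  10705 + 3710 = 14415;  31176 + 14415 = 45591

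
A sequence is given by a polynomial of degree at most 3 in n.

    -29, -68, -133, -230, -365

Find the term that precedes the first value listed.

D1: -39  -65  -97  -135
D2: -26  -32  -38
D3: -6  -6
The third differences are constant at -6.
Work back: -26 + 6 = -20;  -39 + 20 = -19;  -29 + 19 = -10

-10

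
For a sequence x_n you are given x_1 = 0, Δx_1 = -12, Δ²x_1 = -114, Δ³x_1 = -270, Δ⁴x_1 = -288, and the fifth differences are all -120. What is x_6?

Build the table forward from the leading diagonal:
Fifth differences: -120, -120, -120, -120, -120, -120
Fourth differences: -288, -408, -528, -648, -768, -888
Third differences: -270, -558, -966, -1494, -2142, -2910
Second differences: -114, -384, -942, -1908, -3402, -5544
First differences: -12, -126, -510, -1452, -3360, -6762
x: 0, -12, -138, -648, -2100, -5460

-5460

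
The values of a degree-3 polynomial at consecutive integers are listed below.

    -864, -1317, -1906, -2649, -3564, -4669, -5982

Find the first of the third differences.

-18

D1: -453, -589, -743, -915, -1105, -1313
D2: -136, -154, -172, -190, -208
D3: -18, -18, -18, -18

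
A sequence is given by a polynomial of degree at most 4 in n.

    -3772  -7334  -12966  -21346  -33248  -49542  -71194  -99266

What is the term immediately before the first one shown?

First differences: -3562  -5632  -8380  -11902  -16294  -21652  -28072
Second differences: -2070  -2748  -3522  -4392  -5358  -6420
Third differences: -678  -774  -870  -966  -1062
Fourth differences: -96  -96  -96  -96
The fourth differences are constant at -96.
Work back: -678 + 96 = -582;  -2070 + 582 = -1488;  -3562 + 1488 = -2074;  -3772 + 2074 = -1698

-1698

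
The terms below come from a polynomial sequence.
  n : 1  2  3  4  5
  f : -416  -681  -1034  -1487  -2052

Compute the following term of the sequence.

-2741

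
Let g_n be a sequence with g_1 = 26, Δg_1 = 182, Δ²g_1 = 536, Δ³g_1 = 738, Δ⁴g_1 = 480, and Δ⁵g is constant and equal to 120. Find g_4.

Build the table forward from the leading diagonal:
D5: 120  120  120  120
D4: 480  600  720  840
D3: 738  1218  1818  2538
D2: 536  1274  2492  4310
D1: 182  718  1992  4484
g: 26  208  926  2918

2918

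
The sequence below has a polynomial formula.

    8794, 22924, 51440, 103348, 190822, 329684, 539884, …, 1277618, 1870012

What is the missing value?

Using the first 7 terms:
D1: 14130, 28516, 51908, 87474, 138862, 210200
D2: 14386, 23392, 35566, 51388, 71338
D3: 9006, 12174, 15822, 19950
D4: 3168, 3648, 4128
D5: 480, 480
Constant fifth difference = 480.
Extend forward: 4128 + 480 = 4608;  19950 + 4608 = 24558;  71338 + 24558 = 95896;  210200 + 95896 = 306096;  539884 + 306096 = 845980

845980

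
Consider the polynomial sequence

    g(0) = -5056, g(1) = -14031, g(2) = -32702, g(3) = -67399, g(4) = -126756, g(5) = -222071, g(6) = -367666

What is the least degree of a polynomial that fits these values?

First differences: -8975, -18671, -34697, -59357, -95315, -145595
Second differences: -9696, -16026, -24660, -35958, -50280
Third differences: -6330, -8634, -11298, -14322
Fourth differences: -2304, -2664, -3024
Fifth differences: -360, -360
The fifth differences are constant, so the polynomial has degree 5.

5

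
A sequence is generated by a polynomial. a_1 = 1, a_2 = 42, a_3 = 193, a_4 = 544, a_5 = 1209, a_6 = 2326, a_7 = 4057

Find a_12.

29272

D1: 41  151  351  665  1117  1731
D2: 110  200  314  452  614
D3: 90  114  138  162
D4: 24  24  24
Constant fourth difference = 24, so extend:
162 + 24 = 186;  614 + 186 = 800;  1731 + 800 = 2531;  4057 + 2531 = 6588
186 + 24 = 210;  800 + 210 = 1010;  2531 + 1010 = 3541;  6588 + 3541 = 10129
210 + 24 = 234;  1010 + 234 = 1244;  3541 + 1244 = 4785;  10129 + 4785 = 14914
234 + 24 = 258;  1244 + 258 = 1502;  4785 + 1502 = 6287;  14914 + 6287 = 21201
258 + 24 = 282;  1502 + 282 = 1784;  6287 + 1784 = 8071;  21201 + 8071 = 29272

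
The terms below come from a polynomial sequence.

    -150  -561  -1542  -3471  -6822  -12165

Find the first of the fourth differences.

Δ: -411, -981, -1929, -3351, -5343
Δ²: -570, -948, -1422, -1992
Δ³: -378, -474, -570
Δ⁴: -96, -96

-96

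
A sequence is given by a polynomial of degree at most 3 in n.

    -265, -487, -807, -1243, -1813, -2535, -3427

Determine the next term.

-4507

Δ: -222, -320, -436, -570, -722, -892
Δ²: -98, -116, -134, -152, -170
Δ³: -18, -18, -18, -18
Constant third difference = -18, so extend:
-170 − 18 = -188;  -892 − 188 = -1080;  -3427 − 1080 = -4507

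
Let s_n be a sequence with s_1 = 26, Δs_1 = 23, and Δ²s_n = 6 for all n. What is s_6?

201

Build the table forward from the leading diagonal:
Δ²: 6, 6, 6, 6, 6, 6
Δ: 23, 29, 35, 41, 47, 53
s: 26, 49, 78, 113, 154, 201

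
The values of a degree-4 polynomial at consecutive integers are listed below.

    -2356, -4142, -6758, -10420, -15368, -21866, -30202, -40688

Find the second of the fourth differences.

First differences: -1786, -2616, -3662, -4948, -6498, -8336, -10486
Second differences: -830, -1046, -1286, -1550, -1838, -2150
Third differences: -216, -240, -264, -288, -312
Fourth differences: -24, -24, -24, -24

-24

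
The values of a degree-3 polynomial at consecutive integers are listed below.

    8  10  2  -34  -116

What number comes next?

-262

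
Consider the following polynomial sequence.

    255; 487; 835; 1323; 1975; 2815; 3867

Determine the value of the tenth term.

Δ: 232  348  488  652  840  1052
Δ²: 116  140  164  188  212
Δ³: 24  24  24  24
The third differences are constant (24).
212 + 24 = 236;  1052 + 236 = 1288;  3867 + 1288 = 5155
236 + 24 = 260;  1288 + 260 = 1548;  5155 + 1548 = 6703
260 + 24 = 284;  1548 + 284 = 1832;  6703 + 1832 = 8535

8535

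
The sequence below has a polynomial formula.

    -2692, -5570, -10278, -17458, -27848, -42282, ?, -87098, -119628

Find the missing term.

-61690

Using the first 6 terms:
D1: -2878, -4708, -7180, -10390, -14434
D2: -1830, -2472, -3210, -4044
D3: -642, -738, -834
D4: -96, -96
Constant fourth difference = -96.
Extend forward: -834 − 96 = -930;  -4044 − 930 = -4974;  -14434 − 4974 = -19408;  -42282 − 19408 = -61690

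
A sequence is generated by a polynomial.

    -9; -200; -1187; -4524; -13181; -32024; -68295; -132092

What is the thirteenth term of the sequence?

-1477797

Δ: -191, -987, -3337, -8657, -18843, -36271, -63797
Δ²: -796, -2350, -5320, -10186, -17428, -27526
Δ³: -1554, -2970, -4866, -7242, -10098
Δ⁴: -1416, -1896, -2376, -2856
Δ⁵: -480, -480, -480
Constant fifth difference = -480, so extend:
-2856 − 480 = -3336;  -10098 − 3336 = -13434;  -27526 − 13434 = -40960;  -63797 − 40960 = -104757;  -132092 − 104757 = -236849
-3336 − 480 = -3816;  -13434 − 3816 = -17250;  -40960 − 17250 = -58210;  -104757 − 58210 = -162967;  -236849 − 162967 = -399816
-3816 − 480 = -4296;  -17250 − 4296 = -21546;  -58210 − 21546 = -79756;  -162967 − 79756 = -242723;  -399816 − 242723 = -642539
-4296 − 480 = -4776;  -21546 − 4776 = -26322;  -79756 − 26322 = -106078;  -242723 − 106078 = -348801;  -642539 − 348801 = -991340
-4776 − 480 = -5256;  -26322 − 5256 = -31578;  -106078 − 31578 = -137656;  -348801 − 137656 = -486457;  -991340 − 486457 = -1477797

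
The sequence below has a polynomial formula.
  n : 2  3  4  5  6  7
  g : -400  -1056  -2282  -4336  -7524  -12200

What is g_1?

-104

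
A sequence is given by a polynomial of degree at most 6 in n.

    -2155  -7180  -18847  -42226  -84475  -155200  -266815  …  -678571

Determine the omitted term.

-434902

Using the first 7 terms:
First differences: -5025  -11667  -23379  -42249  -70725  -111615
Second differences: -6642  -11712  -18870  -28476  -40890
Third differences: -5070  -7158  -9606  -12414
Fourth differences: -2088  -2448  -2808
Fifth differences: -360  -360
Constant fifth difference = -360.
Extend forward: -2808 − 360 = -3168;  -12414 − 3168 = -15582;  -40890 − 15582 = -56472;  -111615 − 56472 = -168087;  -266815 − 168087 = -434902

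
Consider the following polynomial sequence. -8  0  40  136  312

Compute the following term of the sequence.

Δ: 8, 40, 96, 176
Δ²: 32, 56, 80
Δ³: 24, 24
Constant third difference = 24, so extend:
80 + 24 = 104;  176 + 104 = 280;  312 + 280 = 592

592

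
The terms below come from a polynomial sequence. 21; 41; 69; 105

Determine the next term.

First differences: 20, 28, 36
Second differences: 8, 8
Second differences constant at 8.
36 + 8 = 44;  105 + 44 = 149

149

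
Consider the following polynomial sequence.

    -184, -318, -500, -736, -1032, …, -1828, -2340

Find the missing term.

Using the first 5 terms:
Δ: -134  -182  -236  -296
Δ²: -48  -54  -60
Δ³: -6  -6
Constant third difference = -6.
Extend forward: -60 − 6 = -66;  -296 − 66 = -362;  -1032 − 362 = -1394

-1394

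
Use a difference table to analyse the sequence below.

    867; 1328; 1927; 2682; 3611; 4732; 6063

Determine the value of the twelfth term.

Δ: 461 , 599 , 755 , 929 , 1121 , 1331
Δ²: 138 , 156 , 174 , 192 , 210
Δ³: 18 , 18 , 18 , 18
The third differences are constant (18).
210 + 18 = 228;  1331 + 228 = 1559;  6063 + 1559 = 7622
228 + 18 = 246;  1559 + 246 = 1805;  7622 + 1805 = 9427
246 + 18 = 264;  1805 + 264 = 2069;  9427 + 2069 = 11496
264 + 18 = 282;  2069 + 282 = 2351;  11496 + 2351 = 13847
282 + 18 = 300;  2351 + 300 = 2651;  13847 + 2651 = 16498

16498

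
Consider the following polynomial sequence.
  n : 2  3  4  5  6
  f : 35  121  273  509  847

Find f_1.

-3

D1: 86, 152, 236, 338
D2: 66, 84, 102
D3: 18, 18
The third differences are constant at 18.
Work back: 66 − 18 = 48;  86 − 48 = 38;  35 − 38 = -3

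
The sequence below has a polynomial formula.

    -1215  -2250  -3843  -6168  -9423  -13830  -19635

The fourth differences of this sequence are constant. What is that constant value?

D1: -1035, -1593, -2325, -3255, -4407, -5805
D2: -558, -732, -930, -1152, -1398
D3: -174, -198, -222, -246
D4: -24, -24, -24

-24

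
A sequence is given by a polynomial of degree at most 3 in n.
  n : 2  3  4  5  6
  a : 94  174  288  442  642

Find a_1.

42

Δ: 80, 114, 154, 200
Δ²: 34, 40, 46
Δ³: 6, 6
The third differences are constant at 6.
Work back: 34 − 6 = 28;  80 − 28 = 52;  94 − 52 = 42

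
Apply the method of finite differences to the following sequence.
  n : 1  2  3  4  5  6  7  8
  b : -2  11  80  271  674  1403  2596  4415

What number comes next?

13  69  191  403  729  1193  1819
56  122  212  326  464  626
66  90  114  138  162
24  24  24  24
The fourth differences are constant (24).
162 + 24 = 186;  626 + 186 = 812;  1819 + 812 = 2631;  4415 + 2631 = 7046

7046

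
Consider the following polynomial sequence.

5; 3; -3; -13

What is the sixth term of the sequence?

-45

-2, -6, -10
-4, -4
Constant second difference = -4, so extend:
-10 − 4 = -14;  -13 − 14 = -27
-14 − 4 = -18;  -27 − 18 = -45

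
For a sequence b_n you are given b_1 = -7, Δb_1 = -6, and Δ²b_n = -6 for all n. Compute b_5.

-67

Build the table forward from the leading diagonal:
D2: -6  -6  -6  -6  -6
D1: -6  -12  -18  -24  -30
b: -7  -13  -25  -43  -67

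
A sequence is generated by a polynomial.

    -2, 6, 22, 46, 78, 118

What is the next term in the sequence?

D1: 8, 16, 24, 32, 40
D2: 8, 8, 8, 8
Constant second difference = 8, so extend:
40 + 8 = 48;  118 + 48 = 166

166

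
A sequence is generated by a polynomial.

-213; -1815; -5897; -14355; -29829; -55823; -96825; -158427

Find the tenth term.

-372039

D1: -1602, -4082, -8458, -15474, -25994, -41002, -61602
D2: -2480, -4376, -7016, -10520, -15008, -20600
D3: -1896, -2640, -3504, -4488, -5592
D4: -744, -864, -984, -1104
D5: -120, -120, -120
The fifth differences are constant (-120).
-1104 − 120 = -1224;  -5592 − 1224 = -6816;  -20600 − 6816 = -27416;  -61602 − 27416 = -89018;  -158427 − 89018 = -247445
-1224 − 120 = -1344;  -6816 − 1344 = -8160;  -27416 − 8160 = -35576;  -89018 − 35576 = -124594;  -247445 − 124594 = -372039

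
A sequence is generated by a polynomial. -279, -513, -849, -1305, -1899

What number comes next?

Δ: -234, -336, -456, -594
Δ²: -102, -120, -138
Δ³: -18, -18
Third differences constant at -18.
-138 − 18 = -156;  -594 − 156 = -750;  -1899 − 750 = -2649

-2649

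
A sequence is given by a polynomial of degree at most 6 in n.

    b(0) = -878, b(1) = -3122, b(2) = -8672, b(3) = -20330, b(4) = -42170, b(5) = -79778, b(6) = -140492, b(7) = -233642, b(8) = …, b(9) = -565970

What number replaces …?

Using the first 8 terms:
-2244, -5550, -11658, -21840, -37608, -60714, -93150
-3306, -6108, -10182, -15768, -23106, -32436
-2802, -4074, -5586, -7338, -9330
-1272, -1512, -1752, -1992
-240, -240, -240
Constant fifth difference = -240.
Extend forward: -1992 − 240 = -2232;  -9330 − 2232 = -11562;  -32436 − 11562 = -43998;  -93150 − 43998 = -137148;  -233642 − 137148 = -370790

-370790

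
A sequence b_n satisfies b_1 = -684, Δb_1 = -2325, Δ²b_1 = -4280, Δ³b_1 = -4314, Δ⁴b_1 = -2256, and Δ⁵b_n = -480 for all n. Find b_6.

Build the table forward from the leading diagonal:
Δ⁵: -480  -480  -480  -480  -480  -480
Δ⁴: -2256  -2736  -3216  -3696  -4176  -4656
Δ³: -4314  -6570  -9306  -12522  -16218  -20394
Δ²: -4280  -8594  -15164  -24470  -36992  -53210
Δ: -2325  -6605  -15199  -30363  -54833  -91825
b: -684  -3009  -9614  -24813  -55176  -110009

-110009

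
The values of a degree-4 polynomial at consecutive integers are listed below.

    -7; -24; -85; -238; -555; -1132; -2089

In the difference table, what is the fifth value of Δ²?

First differences: -17, -61, -153, -317, -577, -957
Second differences: -44, -92, -164, -260, -380
Third differences: -48, -72, -96, -120
Fourth differences: -24, -24, -24

-380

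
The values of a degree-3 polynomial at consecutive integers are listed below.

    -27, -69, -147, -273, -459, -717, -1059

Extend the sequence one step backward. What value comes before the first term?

-9

First differences: -42  -78  -126  -186  -258  -342
Second differences: -36  -48  -60  -72  -84
Third differences: -12  -12  -12  -12
The third differences are constant at -12.
Work back: -36 + 12 = -24;  -42 + 24 = -18;  -27 + 18 = -9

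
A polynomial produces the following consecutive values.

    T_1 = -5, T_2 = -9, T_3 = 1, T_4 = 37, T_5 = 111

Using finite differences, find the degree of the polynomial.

3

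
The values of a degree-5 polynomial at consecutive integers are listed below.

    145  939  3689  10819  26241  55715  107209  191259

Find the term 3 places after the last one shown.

790185

First differences: 794, 2750, 7130, 15422, 29474, 51494, 84050
Second differences: 1956, 4380, 8292, 14052, 22020, 32556
Third differences: 2424, 3912, 5760, 7968, 10536
Fourth differences: 1488, 1848, 2208, 2568
Fifth differences: 360, 360, 360
Fifth differences constant at 360.
2568 + 360 = 2928;  10536 + 2928 = 13464;  32556 + 13464 = 46020;  84050 + 46020 = 130070;  191259 + 130070 = 321329
2928 + 360 = 3288;  13464 + 3288 = 16752;  46020 + 16752 = 62772;  130070 + 62772 = 192842;  321329 + 192842 = 514171
3288 + 360 = 3648;  16752 + 3648 = 20400;  62772 + 20400 = 83172;  192842 + 83172 = 276014;  514171 + 276014 = 790185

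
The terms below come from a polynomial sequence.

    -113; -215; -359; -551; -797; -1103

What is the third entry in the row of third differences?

Δ: -102, -144, -192, -246, -306
Δ²: -42, -48, -54, -60
Δ³: -6, -6, -6

-6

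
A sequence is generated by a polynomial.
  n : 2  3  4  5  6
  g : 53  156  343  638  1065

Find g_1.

10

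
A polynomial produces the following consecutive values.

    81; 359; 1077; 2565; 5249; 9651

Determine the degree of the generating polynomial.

4

278, 718, 1488, 2684, 4402
440, 770, 1196, 1718
330, 426, 522
96, 96
The fourth differences are constant, so the polynomial has degree 4.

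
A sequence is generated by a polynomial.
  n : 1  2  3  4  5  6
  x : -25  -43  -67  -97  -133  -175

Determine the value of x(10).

D1: -18, -24, -30, -36, -42
D2: -6, -6, -6, -6
Second differences constant at -6.
-42 − 6 = -48;  -175 − 48 = -223
-48 − 6 = -54;  -223 − 54 = -277
-54 − 6 = -60;  -277 − 60 = -337
-60 − 6 = -66;  -337 − 66 = -403

-403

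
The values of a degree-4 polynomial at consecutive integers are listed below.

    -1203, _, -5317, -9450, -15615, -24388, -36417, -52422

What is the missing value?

-2712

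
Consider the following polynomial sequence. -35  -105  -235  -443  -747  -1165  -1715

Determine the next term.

D1: -70 , -130 , -208 , -304 , -418 , -550
D2: -60 , -78 , -96 , -114 , -132
D3: -18 , -18 , -18 , -18
Constant third difference = -18, so extend:
-132 − 18 = -150;  -550 − 150 = -700;  -1715 − 700 = -2415

-2415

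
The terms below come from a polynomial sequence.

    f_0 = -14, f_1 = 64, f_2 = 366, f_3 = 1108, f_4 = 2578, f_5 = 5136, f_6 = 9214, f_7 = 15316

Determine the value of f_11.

Δ: 78 , 302 , 742 , 1470 , 2558 , 4078 , 6102
Δ²: 224 , 440 , 728 , 1088 , 1520 , 2024
Δ³: 216 , 288 , 360 , 432 , 504
Δ⁴: 72 , 72 , 72 , 72
The fourth differences are constant (72).
504 + 72 = 576;  2024 + 576 = 2600;  6102 + 2600 = 8702;  15316 + 8702 = 24018
576 + 72 = 648;  2600 + 648 = 3248;  8702 + 3248 = 11950;  24018 + 11950 = 35968
648 + 72 = 720;  3248 + 720 = 3968;  11950 + 3968 = 15918;  35968 + 15918 = 51886
720 + 72 = 792;  3968 + 792 = 4760;  15918 + 4760 = 20678;  51886 + 20678 = 72564

72564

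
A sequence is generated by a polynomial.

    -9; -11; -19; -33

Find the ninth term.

-193

First differences: -2, -8, -14
Second differences: -6, -6
Constant second difference = -6, so extend:
-14 − 6 = -20;  -33 − 20 = -53
-20 − 6 = -26;  -53 − 26 = -79
-26 − 6 = -32;  -79 − 32 = -111
-32 − 6 = -38;  -111 − 38 = -149
-38 − 6 = -44;  -149 − 44 = -193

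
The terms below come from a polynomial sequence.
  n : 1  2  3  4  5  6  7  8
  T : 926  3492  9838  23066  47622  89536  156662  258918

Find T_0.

Δ: 2566, 6346, 13228, 24556, 41914, 67126, 102256
Δ²: 3780, 6882, 11328, 17358, 25212, 35130
Δ³: 3102, 4446, 6030, 7854, 9918
Δ⁴: 1344, 1584, 1824, 2064
Δ⁵: 240, 240, 240
The fifth differences are constant at 240.
Work back: 1344 − 240 = 1104;  3102 − 1104 = 1998;  3780 − 1998 = 1782;  2566 − 1782 = 784;  926 − 784 = 142

142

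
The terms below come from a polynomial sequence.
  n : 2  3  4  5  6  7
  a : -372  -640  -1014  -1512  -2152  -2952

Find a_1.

D1: -268  -374  -498  -640  -800
D2: -106  -124  -142  -160
D3: -18  -18  -18
The third differences are constant at -18.
Work back: -106 + 18 = -88;  -268 + 88 = -180;  -372 + 180 = -192

-192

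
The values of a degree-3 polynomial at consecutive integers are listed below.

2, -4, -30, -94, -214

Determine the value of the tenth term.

-2284

Δ: -6  -26  -64  -120
Δ²: -20  -38  -56
Δ³: -18  -18
The third differences are constant (-18).
-56 − 18 = -74;  -120 − 74 = -194;  -214 − 194 = -408
-74 − 18 = -92;  -194 − 92 = -286;  -408 − 286 = -694
-92 − 18 = -110;  -286 − 110 = -396;  -694 − 396 = -1090
-110 − 18 = -128;  -396 − 128 = -524;  -1090 − 524 = -1614
-128 − 18 = -146;  -524 − 146 = -670;  -1614 − 670 = -2284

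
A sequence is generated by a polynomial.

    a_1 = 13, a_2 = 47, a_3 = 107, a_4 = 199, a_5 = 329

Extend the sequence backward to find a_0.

-1

First differences: 34, 60, 92, 130
Second differences: 26, 32, 38
Third differences: 6, 6
The third differences are constant at 6.
Work back: 26 − 6 = 20;  34 − 20 = 14;  13 − 14 = -1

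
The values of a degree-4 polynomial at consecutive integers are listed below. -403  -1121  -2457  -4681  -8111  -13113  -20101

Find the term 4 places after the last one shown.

D1: -718, -1336, -2224, -3430, -5002, -6988
D2: -618, -888, -1206, -1572, -1986
D3: -270, -318, -366, -414
D4: -48, -48, -48
Constant fourth difference = -48, so extend:
-414 − 48 = -462;  -1986 − 462 = -2448;  -6988 − 2448 = -9436;  -20101 − 9436 = -29537
-462 − 48 = -510;  -2448 − 510 = -2958;  -9436 − 2958 = -12394;  -29537 − 12394 = -41931
-510 − 48 = -558;  -2958 − 558 = -3516;  -12394 − 3516 = -15910;  -41931 − 15910 = -57841
-558 − 48 = -606;  -3516 − 606 = -4122;  -15910 − 4122 = -20032;  -57841 − 20032 = -77873

-77873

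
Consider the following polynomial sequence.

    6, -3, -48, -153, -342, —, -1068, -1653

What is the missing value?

Using the first 5 terms:
First differences: -9  -45  -105  -189
Second differences: -36  -60  -84
Third differences: -24  -24
Constant third difference = -24.
Extend forward: -84 − 24 = -108;  -189 − 108 = -297;  -342 − 297 = -639

-639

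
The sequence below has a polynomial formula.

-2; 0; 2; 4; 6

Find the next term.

2, 2, 2, 2
First differences constant at 2.
6 + 2 = 8

8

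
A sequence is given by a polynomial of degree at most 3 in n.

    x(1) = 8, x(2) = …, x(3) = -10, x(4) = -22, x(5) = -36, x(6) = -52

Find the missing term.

Using the last 4 terms:
-12  -14  -16
-2  -2
Constant second difference = -2.
Extend backward: -12 + 2 = -10;  -10 + 10 = 0

0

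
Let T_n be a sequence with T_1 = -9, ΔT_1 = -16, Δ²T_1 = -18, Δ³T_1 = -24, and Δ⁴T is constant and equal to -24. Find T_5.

-301

Build the table forward from the leading diagonal:
Δ⁴: -24, -24, -24, -24, -24
Δ³: -24, -48, -72, -96, -120
Δ²: -18, -42, -90, -162, -258
Δ: -16, -34, -76, -166, -328
T: -9, -25, -59, -135, -301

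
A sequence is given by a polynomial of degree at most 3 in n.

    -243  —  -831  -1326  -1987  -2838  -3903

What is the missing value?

Using the last 5 terms:
D1: -495, -661, -851, -1065
D2: -166, -190, -214
D3: -24, -24
Constant third difference = -24.
Extend backward: -166 + 24 = -142;  -495 + 142 = -353;  -831 + 353 = -478

-478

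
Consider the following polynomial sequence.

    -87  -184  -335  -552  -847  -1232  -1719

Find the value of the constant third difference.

-12

D1: -97, -151, -217, -295, -385, -487
D2: -54, -66, -78, -90, -102
D3: -12, -12, -12, -12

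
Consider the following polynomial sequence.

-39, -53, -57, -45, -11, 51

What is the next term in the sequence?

147

-14 , -4 , 12 , 34 , 62
10 , 16 , 22 , 28
6 , 6 , 6
Third differences constant at 6.
28 + 6 = 34;  62 + 34 = 96;  51 + 96 = 147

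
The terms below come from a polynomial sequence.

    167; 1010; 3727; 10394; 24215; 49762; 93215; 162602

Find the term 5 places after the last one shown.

843, 2717, 6667, 13821, 25547, 43453, 69387
1874, 3950, 7154, 11726, 17906, 25934
2076, 3204, 4572, 6180, 8028
1128, 1368, 1608, 1848
240, 240, 240
The fifth differences are constant (240).
1848 + 240 = 2088;  8028 + 2088 = 10116;  25934 + 10116 = 36050;  69387 + 36050 = 105437;  162602 + 105437 = 268039
2088 + 240 = 2328;  10116 + 2328 = 12444;  36050 + 12444 = 48494;  105437 + 48494 = 153931;  268039 + 153931 = 421970
2328 + 240 = 2568;  12444 + 2568 = 15012;  48494 + 15012 = 63506;  153931 + 63506 = 217437;  421970 + 217437 = 639407
2568 + 240 = 2808;  15012 + 2808 = 17820;  63506 + 17820 = 81326;  217437 + 81326 = 298763;  639407 + 298763 = 938170
2808 + 240 = 3048;  17820 + 3048 = 20868;  81326 + 20868 = 102194;  298763 + 102194 = 400957;  938170 + 400957 = 1339127

1339127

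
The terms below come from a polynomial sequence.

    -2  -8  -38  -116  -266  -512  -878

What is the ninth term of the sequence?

-2066

-6  -30  -78  -150  -246  -366
-24  -48  -72  -96  -120
-24  -24  -24  -24
Third differences constant at -24.
-120 − 24 = -144;  -366 − 144 = -510;  -878 − 510 = -1388
-144 − 24 = -168;  -510 − 168 = -678;  -1388 − 678 = -2066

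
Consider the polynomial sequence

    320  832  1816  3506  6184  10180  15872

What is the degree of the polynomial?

4

First differences: 512, 984, 1690, 2678, 3996, 5692
Second differences: 472, 706, 988, 1318, 1696
Third differences: 234, 282, 330, 378
Fourth differences: 48, 48, 48
The fourth differences are constant, so the polynomial has degree 4.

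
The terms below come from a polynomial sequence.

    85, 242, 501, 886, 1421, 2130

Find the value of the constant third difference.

24

First differences: 157, 259, 385, 535, 709
Second differences: 102, 126, 150, 174
Third differences: 24, 24, 24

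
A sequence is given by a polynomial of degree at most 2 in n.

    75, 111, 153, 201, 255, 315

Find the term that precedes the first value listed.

36, 42, 48, 54, 60
6, 6, 6, 6
The second differences are constant at 6.
Work back: 36 − 6 = 30;  75 − 30 = 45

45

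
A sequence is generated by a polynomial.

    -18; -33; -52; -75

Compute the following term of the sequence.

-102

First differences: -15 , -19 , -23
Second differences: -4 , -4
Constant second difference = -4, so extend:
-23 − 4 = -27;  -75 − 27 = -102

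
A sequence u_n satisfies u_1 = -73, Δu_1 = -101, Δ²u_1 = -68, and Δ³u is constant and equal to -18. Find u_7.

Build the table forward from the leading diagonal:
Third differences: -18  -18  -18  -18  -18  -18  -18
Second differences: -68  -86  -104  -122  -140  -158  -176
First differences: -101  -169  -255  -359  -481  -621  -779
u: -73  -174  -343  -598  -957  -1438  -2059

-2059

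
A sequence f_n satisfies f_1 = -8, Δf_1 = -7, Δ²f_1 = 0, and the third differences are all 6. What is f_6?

17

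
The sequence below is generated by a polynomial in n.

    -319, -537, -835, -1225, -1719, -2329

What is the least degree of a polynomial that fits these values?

3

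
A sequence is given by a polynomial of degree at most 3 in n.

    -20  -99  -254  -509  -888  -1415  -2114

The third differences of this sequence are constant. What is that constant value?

First differences: -79, -155, -255, -379, -527, -699
Second differences: -76, -100, -124, -148, -172
Third differences: -24, -24, -24, -24

-24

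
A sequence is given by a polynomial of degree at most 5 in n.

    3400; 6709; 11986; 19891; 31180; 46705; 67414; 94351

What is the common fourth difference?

D1: 3309, 5277, 7905, 11289, 15525, 20709, 26937
D2: 1968, 2628, 3384, 4236, 5184, 6228
D3: 660, 756, 852, 948, 1044
D4: 96, 96, 96, 96

96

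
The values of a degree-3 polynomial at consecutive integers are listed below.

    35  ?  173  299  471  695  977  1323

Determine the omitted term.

87

Using the last 6 terms:
126  172  224  282  346
46  52  58  64
6  6  6
Constant third difference = 6.
Extend backward: 46 − 6 = 40;  126 − 40 = 86;  173 − 86 = 87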